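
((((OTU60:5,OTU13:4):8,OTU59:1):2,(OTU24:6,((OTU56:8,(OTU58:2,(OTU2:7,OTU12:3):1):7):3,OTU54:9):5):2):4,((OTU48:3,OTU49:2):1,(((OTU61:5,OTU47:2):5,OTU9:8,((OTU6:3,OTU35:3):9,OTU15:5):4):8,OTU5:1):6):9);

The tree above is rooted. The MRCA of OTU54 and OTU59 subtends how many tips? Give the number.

9

The MRCA of OTU54 and OTU59 is the node subtending (((OTU60,OTU13),OTU59),(OTU24,((OTU56,(OTU58,(OTU2,OTU12))),OTU54))).
That clade contains 9 terminal taxa: OTU12, OTU13, OTU2, OTU24, OTU54, OTU56, OTU58, OTU59, OTU60.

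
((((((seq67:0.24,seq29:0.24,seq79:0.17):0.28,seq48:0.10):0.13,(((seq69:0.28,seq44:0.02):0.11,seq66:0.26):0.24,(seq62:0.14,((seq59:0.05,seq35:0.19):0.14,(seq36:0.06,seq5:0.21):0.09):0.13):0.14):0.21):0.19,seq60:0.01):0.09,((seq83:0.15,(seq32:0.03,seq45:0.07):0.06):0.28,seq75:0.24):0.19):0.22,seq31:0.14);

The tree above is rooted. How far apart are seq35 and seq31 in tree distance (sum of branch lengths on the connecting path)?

1.45

The path runs seq35 → … → MRCA → … → seq31; the MRCA is the root of the tree.
Branch lengths along that path: 0.19 + 0.14 + 0.13 + 0.14 + 0.21 + 0.19 + 0.09 + 0.22 + 0.14 = 1.45.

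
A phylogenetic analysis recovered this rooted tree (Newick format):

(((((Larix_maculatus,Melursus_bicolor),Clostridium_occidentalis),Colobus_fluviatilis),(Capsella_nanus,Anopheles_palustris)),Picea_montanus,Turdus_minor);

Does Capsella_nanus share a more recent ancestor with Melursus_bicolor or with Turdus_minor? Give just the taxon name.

Melursus_bicolor

The MRCA of Capsella_nanus and Melursus_bicolor subtends ((((Larix_maculatus,Melursus_bicolor),Clostridium_occidentalis),Colobus_fluviatilis),(Capsella_nanus,Anopheles_palustris)) (6 taxa).
The MRCA of Capsella_nanus and Turdus_minor is the root, subtending the entire tree (8 taxa).
The first is nested inside the second, so Capsella_nanus shares a more recent common ancestor with Melursus_bicolor.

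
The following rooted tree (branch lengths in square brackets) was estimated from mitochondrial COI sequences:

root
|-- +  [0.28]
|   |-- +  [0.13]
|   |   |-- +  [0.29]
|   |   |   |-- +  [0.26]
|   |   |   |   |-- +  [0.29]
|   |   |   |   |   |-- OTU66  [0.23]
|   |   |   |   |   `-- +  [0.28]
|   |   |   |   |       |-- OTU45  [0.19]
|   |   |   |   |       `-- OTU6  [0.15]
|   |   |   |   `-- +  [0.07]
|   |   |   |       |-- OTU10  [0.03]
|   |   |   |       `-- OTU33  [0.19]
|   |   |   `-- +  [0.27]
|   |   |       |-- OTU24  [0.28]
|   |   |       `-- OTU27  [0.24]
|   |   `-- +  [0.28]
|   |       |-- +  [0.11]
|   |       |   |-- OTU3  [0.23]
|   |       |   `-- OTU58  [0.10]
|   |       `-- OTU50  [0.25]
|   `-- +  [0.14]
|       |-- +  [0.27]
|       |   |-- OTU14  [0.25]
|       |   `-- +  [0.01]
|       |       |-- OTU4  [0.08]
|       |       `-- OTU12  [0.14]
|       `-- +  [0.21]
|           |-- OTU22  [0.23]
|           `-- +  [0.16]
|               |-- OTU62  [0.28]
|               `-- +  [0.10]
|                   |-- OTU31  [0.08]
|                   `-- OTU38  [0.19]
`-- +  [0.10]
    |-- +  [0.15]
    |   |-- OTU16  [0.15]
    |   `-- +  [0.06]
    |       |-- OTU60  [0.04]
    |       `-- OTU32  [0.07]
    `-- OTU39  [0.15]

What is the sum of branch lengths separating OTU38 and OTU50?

1.46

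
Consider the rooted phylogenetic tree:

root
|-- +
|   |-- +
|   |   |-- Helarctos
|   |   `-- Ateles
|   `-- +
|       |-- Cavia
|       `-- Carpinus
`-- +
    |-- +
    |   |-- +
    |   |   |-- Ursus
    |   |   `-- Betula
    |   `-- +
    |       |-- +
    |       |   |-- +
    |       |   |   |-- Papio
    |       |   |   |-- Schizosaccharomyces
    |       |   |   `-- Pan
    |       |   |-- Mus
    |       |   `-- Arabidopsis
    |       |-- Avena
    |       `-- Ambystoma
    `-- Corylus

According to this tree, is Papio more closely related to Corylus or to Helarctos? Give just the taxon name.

Corylus

The MRCA of Papio and Corylus subtends (((Ursus,Betula),(((Papio,Schizosaccharomyces,Pan),Mus,Arabidopsis),Avena,Ambystoma)),Corylus) (10 taxa).
The MRCA of Papio and Helarctos is the root, subtending the entire tree (14 taxa).
The first is nested inside the second, so Papio shares a more recent common ancestor with Corylus.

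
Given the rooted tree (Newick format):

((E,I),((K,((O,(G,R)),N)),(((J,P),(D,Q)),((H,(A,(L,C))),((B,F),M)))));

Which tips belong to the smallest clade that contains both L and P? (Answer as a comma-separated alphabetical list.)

Tracing L: it sits inside (L,C).
Tracing P: it sits inside (J,P).
The smallest clade enclosing both is (((J,P),(D,Q)),((H,(A,(L,C))),((B,F),M))); the answer is its 11 terminal taxa in alphabetical order.

A, B, C, D, F, H, J, L, M, P, Q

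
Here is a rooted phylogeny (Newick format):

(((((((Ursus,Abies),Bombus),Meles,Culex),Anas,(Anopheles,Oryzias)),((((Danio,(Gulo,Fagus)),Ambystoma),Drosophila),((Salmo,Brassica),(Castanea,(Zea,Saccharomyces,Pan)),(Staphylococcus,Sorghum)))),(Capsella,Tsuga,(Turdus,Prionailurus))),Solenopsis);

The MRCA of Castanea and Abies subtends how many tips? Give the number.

21

The MRCA of Castanea and Abies is the node subtending (((((Ursus,Abies),Bombus),Meles,Culex),Anas,(Anopheles,Oryzias)),((((Danio,(Gulo,Fagus)),Ambystoma),Drosophila),((Salmo,Brassica),(Castanea,(Zea,Saccharomyces,Pan)),(Staphylococcus,Sorghum)))).
That clade contains 21 terminal taxa: Abies, Ambystoma, Anas, Anopheles, Bombus, Brassica, Castanea, Culex, Danio, Drosophila, Fagus, Gulo, Meles, Oryzias, Pan, Saccharomyces, Salmo, Sorghum, Staphylococcus, Ursus, Zea.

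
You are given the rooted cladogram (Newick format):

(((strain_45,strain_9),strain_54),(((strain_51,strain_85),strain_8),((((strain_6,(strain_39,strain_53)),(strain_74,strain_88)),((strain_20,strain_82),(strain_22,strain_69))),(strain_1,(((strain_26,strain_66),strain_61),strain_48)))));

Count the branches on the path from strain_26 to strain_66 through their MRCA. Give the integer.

2

The MRCA of strain_26 and strain_66 is the node subtending (strain_26,strain_66).
From strain_26 up to that node: 1 branch. From strain_66 up to the same node: 1 branch. Total: 1 + 1 = 2.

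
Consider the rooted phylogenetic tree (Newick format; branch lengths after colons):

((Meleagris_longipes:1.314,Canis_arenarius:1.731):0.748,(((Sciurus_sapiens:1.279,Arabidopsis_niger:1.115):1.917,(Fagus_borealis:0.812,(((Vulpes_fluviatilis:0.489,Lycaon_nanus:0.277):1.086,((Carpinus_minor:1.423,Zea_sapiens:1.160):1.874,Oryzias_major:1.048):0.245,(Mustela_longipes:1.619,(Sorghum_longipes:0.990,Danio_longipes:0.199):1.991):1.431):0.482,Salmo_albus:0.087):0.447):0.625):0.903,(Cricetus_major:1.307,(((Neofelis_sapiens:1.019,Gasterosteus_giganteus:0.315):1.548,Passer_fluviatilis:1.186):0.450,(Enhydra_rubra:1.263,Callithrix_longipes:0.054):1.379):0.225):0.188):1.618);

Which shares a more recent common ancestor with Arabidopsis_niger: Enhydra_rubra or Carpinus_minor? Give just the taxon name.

The MRCA of Arabidopsis_niger and Carpinus_minor subtends ((Sciurus_sapiens,Arabidopsis_niger),(Fagus_borealis,(((Vulpes_fluviatilis,Lycaon_nanus),((Carpinus_minor,Zea_sapiens),Oryzias_major),(Mustela_longipes,(Sorghum_longipes,Danio_longipes))),Salmo_albus))) (12 taxa).
The MRCA of Arabidopsis_niger and Enhydra_rubra subtends (((Sciurus_sapiens,Arabidopsis_niger),(Fagus_borealis,(((Vulpes_fluviatilis,Lycaon_nanus),((Carpinus_minor,Zea_sapiens),Oryzias_major),(Mustela_longipes,(Sorghum_longipes,Danio_longipes))),Salmo_albus))),(Cricetus_major,(((Neofelis_sapiens,Gasterosteus_giganteus),Passer_fluviatilis),(Enhydra_rubra,Callithrix_longipes)))) (18 taxa).
The first is nested inside the second, so Arabidopsis_niger shares a more recent common ancestor with Carpinus_minor.

Carpinus_minor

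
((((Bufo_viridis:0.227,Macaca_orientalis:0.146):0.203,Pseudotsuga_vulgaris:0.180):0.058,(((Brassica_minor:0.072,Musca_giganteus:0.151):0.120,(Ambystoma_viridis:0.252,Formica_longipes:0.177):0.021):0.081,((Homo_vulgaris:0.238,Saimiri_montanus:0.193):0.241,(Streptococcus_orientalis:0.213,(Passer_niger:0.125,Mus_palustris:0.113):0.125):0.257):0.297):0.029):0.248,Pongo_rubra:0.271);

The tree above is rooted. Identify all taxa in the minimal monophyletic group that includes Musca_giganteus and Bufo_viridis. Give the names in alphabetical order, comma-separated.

Tracing Musca_giganteus: it sits inside (Brassica_minor,Musca_giganteus).
Tracing Bufo_viridis: it sits inside (Bufo_viridis,Macaca_orientalis).
The smallest clade enclosing both is (((Bufo_viridis,Macaca_orientalis),Pseudotsuga_vulgaris),(((Brassica_minor,Musca_giganteus),(Ambystoma_viridis,Formica_longipes)),((Homo_vulgaris,Saimiri_montanus),(Streptococcus_orientalis,(Passer_niger,Mus_palustris))))); the answer is its 12 terminal taxa in alphabetical order.

Ambystoma_viridis, Brassica_minor, Bufo_viridis, Formica_longipes, Homo_vulgaris, Macaca_orientalis, Mus_palustris, Musca_giganteus, Passer_niger, Pseudotsuga_vulgaris, Saimiri_montanus, Streptococcus_orientalis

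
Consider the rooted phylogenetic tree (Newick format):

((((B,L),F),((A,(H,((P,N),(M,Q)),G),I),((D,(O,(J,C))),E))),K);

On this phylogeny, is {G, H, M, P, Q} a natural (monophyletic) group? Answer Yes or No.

No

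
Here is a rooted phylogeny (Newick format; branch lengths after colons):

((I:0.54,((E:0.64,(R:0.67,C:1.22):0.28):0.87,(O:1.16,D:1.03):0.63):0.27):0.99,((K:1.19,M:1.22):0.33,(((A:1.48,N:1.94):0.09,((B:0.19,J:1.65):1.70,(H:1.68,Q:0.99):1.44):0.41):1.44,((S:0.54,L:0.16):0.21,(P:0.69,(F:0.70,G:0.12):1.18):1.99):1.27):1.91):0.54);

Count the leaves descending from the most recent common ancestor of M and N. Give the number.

The MRCA of M and N is the node subtending ((K,M),(((A,N),((B,J),(H,Q))),((S,L),(P,(F,G))))).
That clade contains 13 terminal taxa: A, B, F, G, H, J, K, L, M, N, P, Q, S.

13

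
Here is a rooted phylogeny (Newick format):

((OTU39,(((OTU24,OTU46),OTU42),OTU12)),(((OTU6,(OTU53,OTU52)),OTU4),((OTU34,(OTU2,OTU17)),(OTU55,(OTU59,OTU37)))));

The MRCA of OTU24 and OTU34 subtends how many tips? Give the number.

15

The MRCA of OTU24 and OTU34 is the root, so the clade is the entire tree.
That clade contains 15 terminal taxa: OTU12, OTU17, OTU2, OTU24, OTU34, OTU37, OTU39, OTU4, OTU42, OTU46, OTU52, OTU53, OTU55, OTU59, OTU6.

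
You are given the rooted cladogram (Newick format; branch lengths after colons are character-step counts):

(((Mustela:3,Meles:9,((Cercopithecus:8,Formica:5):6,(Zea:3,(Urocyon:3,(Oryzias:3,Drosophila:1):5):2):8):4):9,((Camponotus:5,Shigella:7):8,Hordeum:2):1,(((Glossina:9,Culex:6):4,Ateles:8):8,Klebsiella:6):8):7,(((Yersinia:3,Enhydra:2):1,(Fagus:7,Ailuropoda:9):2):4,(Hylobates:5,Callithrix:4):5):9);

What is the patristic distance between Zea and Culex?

50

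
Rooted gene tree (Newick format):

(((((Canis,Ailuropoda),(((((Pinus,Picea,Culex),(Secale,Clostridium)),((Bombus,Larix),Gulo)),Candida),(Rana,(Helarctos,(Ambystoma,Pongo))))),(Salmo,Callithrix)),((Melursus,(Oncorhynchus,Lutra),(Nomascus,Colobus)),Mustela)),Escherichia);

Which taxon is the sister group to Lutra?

Lutra attaches to the tree at the node subtending (Oncorhynchus,Lutra).
The other lineage descending from that same node — the sister group — is the single tip Oncorhynchus.

Oncorhynchus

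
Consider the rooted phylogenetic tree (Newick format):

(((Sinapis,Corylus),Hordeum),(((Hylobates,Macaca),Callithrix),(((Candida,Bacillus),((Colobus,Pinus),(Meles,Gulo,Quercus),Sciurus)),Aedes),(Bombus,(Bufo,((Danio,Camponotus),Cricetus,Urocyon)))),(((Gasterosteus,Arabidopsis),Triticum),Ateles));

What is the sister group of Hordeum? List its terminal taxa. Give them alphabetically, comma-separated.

Corylus, Sinapis

Hordeum attaches to the tree at the node subtending ((Sinapis,Corylus),Hordeum).
The other lineage descending from that same node — the sister group — is (Sinapis,Corylus); its 2 tips in alphabetical order are the answer.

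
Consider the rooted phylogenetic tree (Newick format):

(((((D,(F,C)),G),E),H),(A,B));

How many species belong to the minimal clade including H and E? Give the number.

The MRCA of H and E is the node subtending ((((D,(F,C)),G),E),H).
That clade contains 6 terminal taxa: C, D, E, F, G, H.

6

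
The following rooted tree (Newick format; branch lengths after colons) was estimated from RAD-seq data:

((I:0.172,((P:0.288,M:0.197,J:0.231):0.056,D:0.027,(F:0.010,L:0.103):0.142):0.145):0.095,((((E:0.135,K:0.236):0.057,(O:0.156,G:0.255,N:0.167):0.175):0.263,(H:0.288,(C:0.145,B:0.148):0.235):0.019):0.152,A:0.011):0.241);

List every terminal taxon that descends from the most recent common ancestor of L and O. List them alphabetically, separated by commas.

A, B, C, D, E, F, G, H, I, J, K, L, M, N, O, P

Tracing L: it sits inside (F,L).
Tracing O: it sits inside (O,G,N).
The smallest clade enclosing both is the whole tree (their MRCA is the root), so the answer is all 16 tips in alphabetical order.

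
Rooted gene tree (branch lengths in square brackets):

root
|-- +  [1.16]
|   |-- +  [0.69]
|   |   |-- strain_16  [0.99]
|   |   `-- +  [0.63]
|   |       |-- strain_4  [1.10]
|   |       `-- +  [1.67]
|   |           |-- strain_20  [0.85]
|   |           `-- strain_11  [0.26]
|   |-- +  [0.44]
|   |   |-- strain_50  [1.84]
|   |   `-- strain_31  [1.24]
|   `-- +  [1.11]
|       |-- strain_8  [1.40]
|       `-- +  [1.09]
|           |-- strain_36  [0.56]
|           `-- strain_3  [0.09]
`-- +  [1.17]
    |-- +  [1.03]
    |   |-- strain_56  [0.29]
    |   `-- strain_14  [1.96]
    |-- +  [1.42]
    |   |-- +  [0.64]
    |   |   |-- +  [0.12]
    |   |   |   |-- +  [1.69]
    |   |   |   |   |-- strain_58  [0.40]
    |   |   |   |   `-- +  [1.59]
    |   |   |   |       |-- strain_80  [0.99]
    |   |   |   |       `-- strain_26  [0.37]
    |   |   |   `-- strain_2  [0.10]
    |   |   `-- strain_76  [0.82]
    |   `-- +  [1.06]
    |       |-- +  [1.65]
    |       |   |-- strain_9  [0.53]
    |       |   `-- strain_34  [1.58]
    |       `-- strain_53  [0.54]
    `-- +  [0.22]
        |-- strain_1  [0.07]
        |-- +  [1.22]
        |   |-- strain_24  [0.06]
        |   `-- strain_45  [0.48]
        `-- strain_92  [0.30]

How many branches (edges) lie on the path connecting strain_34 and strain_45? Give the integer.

7

The MRCA of strain_34 and strain_45 is the node subtending ((strain_56,strain_14),((((strain_58,(strain_80,strain_26)),strain_2),strain_76),((strain_9,strain_34),strain_53)),(strain_1,(strain_24,strain_45),strain_92)).
From strain_34 up to that node: 4 branches. From strain_45 up to the same node: 3 branches. Total: 4 + 3 = 7.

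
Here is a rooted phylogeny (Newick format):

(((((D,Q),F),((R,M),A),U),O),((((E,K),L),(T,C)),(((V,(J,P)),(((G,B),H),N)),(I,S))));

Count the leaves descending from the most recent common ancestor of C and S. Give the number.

The MRCA of C and S is the node subtending ((((E,K),L),(T,C)),(((V,(J,P)),(((G,B),H),N)),(I,S))).
That clade contains 14 terminal taxa: B, C, E, G, H, I, J, K, L, N, P, S, T, V.

14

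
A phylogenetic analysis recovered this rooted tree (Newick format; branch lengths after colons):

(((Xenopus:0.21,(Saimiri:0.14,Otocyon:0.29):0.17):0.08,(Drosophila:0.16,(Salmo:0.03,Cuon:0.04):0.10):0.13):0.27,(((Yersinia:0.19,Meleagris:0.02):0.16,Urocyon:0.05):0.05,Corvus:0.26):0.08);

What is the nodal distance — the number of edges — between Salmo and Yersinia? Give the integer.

The MRCA of Salmo and Yersinia is the root of the tree.
From Salmo up to that node: 4 branches. From Yersinia up to the same node: 4 branches. Total: 4 + 4 = 8.

8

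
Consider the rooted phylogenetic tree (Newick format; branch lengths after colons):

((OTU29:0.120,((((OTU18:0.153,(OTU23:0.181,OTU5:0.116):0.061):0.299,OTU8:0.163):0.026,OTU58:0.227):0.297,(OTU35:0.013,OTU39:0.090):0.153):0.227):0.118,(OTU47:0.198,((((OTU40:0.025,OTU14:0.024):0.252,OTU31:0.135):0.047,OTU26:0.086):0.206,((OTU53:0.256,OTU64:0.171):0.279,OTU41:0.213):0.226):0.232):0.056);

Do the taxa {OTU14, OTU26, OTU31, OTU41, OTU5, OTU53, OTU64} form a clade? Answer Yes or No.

The MRCA of the listed taxa is the root, so the smallest clade containing them is the whole tree.
That clade also contains OTU18, OTU23, OTU29, OTU35, OTU39, OTU40, OTU47, OTU58, OTU8, which are not in the proposed group, so the group is not monophyletic.

No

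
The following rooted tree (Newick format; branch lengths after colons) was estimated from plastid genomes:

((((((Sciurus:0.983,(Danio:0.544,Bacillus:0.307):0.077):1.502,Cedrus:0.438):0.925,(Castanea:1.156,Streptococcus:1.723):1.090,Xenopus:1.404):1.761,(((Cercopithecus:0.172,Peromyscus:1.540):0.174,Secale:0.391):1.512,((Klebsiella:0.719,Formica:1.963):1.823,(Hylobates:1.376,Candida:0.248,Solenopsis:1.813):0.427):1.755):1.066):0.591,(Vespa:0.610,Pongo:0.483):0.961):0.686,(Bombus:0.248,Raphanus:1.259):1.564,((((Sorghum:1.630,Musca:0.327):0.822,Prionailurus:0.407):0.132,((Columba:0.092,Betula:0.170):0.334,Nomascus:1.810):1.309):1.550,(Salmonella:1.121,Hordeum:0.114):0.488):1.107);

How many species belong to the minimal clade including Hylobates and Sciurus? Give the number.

The MRCA of Hylobates and Sciurus is the node subtending ((((Sciurus,(Danio,Bacillus)),Cedrus),(Castanea,Streptococcus),Xenopus),(((Cercopithecus,Peromyscus),Secale),((Klebsiella,Formica),(Hylobates,Candida,Solenopsis)))).
That clade contains 15 terminal taxa: Bacillus, Candida, Castanea, Cedrus, Cercopithecus, Danio, Formica, Hylobates, Klebsiella, Peromyscus, Sciurus, Secale, Solenopsis, Streptococcus, Xenopus.

15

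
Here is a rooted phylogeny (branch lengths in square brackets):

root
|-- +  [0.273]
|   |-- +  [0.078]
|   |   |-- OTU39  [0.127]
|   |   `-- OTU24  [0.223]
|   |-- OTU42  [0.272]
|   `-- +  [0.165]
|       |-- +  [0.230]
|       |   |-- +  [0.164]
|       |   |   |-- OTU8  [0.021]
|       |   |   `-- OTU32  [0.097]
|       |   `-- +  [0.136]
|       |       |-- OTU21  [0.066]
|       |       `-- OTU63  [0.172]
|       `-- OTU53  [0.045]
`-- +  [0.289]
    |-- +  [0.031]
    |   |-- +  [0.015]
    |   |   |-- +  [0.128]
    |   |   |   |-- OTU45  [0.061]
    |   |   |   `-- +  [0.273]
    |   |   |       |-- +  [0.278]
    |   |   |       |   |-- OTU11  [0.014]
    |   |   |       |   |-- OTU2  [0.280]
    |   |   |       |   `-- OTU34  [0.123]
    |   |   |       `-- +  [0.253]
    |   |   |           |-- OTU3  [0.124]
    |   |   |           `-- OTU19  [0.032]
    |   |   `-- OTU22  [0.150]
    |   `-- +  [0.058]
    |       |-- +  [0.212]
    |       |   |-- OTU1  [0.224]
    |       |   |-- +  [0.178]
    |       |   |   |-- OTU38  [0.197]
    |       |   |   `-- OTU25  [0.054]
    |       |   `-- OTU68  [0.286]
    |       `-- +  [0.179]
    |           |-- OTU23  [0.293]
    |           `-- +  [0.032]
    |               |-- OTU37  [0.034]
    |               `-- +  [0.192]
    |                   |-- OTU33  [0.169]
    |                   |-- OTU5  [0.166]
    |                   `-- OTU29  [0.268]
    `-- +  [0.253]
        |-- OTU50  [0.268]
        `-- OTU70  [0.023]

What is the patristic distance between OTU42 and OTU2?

The path runs OTU42 → … → MRCA → … → OTU2; the MRCA is the root of the tree.
Branch lengths along that path: 0.272 + 0.273 + 0.289 + 0.031 + 0.015 + 0.128 + 0.273 + 0.278 + 0.280 = 1.839.

1.839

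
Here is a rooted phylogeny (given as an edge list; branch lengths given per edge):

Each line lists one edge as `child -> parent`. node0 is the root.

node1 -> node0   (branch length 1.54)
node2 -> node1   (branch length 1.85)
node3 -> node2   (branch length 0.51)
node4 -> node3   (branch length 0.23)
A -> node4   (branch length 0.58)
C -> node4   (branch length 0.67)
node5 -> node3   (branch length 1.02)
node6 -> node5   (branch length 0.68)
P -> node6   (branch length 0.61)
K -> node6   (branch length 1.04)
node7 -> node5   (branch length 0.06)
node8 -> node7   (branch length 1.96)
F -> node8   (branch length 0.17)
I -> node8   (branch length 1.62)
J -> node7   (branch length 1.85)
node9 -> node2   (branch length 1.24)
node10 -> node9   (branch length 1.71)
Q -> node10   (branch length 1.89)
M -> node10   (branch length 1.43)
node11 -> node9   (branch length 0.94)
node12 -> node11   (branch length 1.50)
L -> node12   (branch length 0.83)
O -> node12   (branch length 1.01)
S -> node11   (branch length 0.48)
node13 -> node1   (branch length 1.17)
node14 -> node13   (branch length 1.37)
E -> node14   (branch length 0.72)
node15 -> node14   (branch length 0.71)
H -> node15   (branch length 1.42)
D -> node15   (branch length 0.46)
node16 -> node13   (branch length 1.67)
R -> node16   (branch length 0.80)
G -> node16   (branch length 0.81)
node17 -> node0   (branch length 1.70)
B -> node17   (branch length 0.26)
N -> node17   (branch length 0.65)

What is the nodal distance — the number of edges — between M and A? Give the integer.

6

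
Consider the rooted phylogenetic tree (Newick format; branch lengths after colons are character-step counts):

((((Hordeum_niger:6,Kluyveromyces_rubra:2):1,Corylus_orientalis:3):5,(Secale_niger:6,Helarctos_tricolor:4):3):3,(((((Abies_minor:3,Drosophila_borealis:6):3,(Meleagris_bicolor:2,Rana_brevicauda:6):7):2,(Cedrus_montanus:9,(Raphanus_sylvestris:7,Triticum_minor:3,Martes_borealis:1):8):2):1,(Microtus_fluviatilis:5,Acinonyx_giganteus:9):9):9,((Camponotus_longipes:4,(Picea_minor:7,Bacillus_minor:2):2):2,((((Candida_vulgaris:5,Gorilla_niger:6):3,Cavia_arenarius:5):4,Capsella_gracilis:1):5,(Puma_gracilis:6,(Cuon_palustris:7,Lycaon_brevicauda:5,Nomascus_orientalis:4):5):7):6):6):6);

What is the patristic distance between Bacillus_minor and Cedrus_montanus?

The path runs Bacillus_minor → … → MRCA → … → Cedrus_montanus; the MRCA is the node subtending (((((Abies_minor,Drosophila_borealis),(Meleagris_bicolor,Rana_brevicauda)),(Cedrus_montanus,(Raphanus_sylvestris,Triticum_minor,Martes_borealis))),(Microtus_fluviatilis,Acinonyx_giganteus)),((Camponotus_longipes,(Picea_minor,Bacillus_minor)),((((Candida_vulgaris,Gorilla_niger),Cavia_arenarius),Capsella_gracilis),(Puma_gracilis,(Cuon_palustris,Lycaon_brevicauda,Nomascus_orientalis))))).
Branch lengths along that path: 2 + 2 + 2 + 6 + 9 + 1 + 2 + 9 = 33.

33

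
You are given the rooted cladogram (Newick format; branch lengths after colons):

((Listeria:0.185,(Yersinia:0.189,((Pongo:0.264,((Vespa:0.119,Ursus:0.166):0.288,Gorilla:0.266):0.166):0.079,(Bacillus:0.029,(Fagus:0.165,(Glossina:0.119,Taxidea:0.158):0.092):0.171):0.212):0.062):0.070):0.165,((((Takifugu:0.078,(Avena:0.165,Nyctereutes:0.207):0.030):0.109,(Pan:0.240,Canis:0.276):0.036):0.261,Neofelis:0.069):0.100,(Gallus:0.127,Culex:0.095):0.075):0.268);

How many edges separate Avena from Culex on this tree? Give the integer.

The MRCA of Avena and Culex is the node subtending ((((Takifugu,(Avena,Nyctereutes)),(Pan,Canis)),Neofelis),(Gallus,Culex)).
From Avena up to that node: 5 branches. From Culex up to the same node: 2 branches. Total: 5 + 2 = 7.

7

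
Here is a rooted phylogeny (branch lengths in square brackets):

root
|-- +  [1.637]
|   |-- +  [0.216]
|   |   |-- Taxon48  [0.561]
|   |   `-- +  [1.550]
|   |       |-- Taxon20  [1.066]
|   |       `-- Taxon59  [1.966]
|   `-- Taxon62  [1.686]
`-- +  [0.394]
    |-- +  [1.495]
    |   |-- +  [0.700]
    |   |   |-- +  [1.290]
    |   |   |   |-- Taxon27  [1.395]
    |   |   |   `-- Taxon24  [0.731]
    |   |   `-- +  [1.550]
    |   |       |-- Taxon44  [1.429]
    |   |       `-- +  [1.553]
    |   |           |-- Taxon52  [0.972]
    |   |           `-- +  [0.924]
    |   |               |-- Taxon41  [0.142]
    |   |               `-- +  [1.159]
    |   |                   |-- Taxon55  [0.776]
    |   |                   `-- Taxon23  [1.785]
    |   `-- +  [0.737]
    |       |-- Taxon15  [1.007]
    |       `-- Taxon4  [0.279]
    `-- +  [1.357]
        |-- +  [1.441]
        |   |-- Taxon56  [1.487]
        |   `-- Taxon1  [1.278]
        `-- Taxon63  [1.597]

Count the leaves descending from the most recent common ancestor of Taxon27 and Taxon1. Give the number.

The MRCA of Taxon27 and Taxon1 is the node subtending ((((Taxon27,Taxon24),(Taxon44,(Taxon52,(Taxon41,(Taxon55,Taxon23))))),(Taxon15,Taxon4)),((Taxon56,Taxon1),Taxon63)).
That clade contains 12 terminal taxa: Taxon1, Taxon15, Taxon23, Taxon24, Taxon27, Taxon4, Taxon41, Taxon44, Taxon52, Taxon55, Taxon56, Taxon63.

12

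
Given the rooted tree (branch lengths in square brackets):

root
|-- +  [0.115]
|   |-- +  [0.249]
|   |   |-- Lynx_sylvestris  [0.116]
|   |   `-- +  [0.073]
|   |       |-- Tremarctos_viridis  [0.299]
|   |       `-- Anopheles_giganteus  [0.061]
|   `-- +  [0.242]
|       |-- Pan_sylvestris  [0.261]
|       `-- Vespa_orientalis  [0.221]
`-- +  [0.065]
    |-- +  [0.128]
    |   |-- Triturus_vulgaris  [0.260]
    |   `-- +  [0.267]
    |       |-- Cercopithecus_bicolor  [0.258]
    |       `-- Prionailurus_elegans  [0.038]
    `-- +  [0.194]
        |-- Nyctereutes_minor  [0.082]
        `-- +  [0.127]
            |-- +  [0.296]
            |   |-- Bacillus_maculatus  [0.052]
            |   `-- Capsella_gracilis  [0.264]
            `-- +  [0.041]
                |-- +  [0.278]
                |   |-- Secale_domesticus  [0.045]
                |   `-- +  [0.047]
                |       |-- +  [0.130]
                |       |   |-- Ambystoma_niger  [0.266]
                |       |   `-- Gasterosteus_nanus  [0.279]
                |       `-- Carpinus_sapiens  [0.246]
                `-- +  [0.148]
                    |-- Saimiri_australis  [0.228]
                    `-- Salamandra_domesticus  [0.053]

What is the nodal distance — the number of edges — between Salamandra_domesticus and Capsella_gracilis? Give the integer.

5

The MRCA of Salamandra_domesticus and Capsella_gracilis is the node subtending ((Bacillus_maculatus,Capsella_gracilis),((Secale_domesticus,((Ambystoma_niger,Gasterosteus_nanus),Carpinus_sapiens)),(Saimiri_australis,Salamandra_domesticus))).
From Salamandra_domesticus up to that node: 3 branches. From Capsella_gracilis up to the same node: 2 branches. Total: 3 + 2 = 5.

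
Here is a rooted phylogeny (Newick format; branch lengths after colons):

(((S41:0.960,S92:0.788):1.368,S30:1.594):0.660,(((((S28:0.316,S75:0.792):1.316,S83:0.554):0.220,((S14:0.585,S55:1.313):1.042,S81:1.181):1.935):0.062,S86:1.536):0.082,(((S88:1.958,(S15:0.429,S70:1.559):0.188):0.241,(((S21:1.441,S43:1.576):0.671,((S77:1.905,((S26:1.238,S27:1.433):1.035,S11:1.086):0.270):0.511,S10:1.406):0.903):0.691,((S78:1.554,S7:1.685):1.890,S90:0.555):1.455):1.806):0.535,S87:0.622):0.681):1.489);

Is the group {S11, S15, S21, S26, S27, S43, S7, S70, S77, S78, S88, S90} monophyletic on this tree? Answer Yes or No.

No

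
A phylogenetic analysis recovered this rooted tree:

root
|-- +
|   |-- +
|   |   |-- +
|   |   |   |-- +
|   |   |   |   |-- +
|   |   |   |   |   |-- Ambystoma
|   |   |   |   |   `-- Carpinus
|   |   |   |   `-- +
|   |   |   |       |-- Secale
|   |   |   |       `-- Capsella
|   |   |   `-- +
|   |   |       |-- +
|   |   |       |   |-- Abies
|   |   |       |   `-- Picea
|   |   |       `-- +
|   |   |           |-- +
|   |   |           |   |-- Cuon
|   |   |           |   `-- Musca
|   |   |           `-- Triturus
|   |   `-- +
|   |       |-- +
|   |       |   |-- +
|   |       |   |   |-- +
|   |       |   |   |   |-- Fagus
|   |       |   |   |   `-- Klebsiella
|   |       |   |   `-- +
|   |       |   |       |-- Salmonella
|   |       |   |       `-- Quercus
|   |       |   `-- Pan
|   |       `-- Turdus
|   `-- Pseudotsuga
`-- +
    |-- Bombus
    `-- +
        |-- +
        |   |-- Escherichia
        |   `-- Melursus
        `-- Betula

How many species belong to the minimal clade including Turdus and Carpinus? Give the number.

15

The MRCA of Turdus and Carpinus is the node subtending ((((Ambystoma,Carpinus),(Secale,Capsella)),((Abies,Picea),((Cuon,Musca),Triturus))),((((Fagus,Klebsiella),(Salmonella,Quercus)),Pan),Turdus)).
That clade contains 15 terminal taxa: Abies, Ambystoma, Capsella, Carpinus, Cuon, Fagus, Klebsiella, Musca, Pan, Picea, Quercus, Salmonella, Secale, Triturus, Turdus.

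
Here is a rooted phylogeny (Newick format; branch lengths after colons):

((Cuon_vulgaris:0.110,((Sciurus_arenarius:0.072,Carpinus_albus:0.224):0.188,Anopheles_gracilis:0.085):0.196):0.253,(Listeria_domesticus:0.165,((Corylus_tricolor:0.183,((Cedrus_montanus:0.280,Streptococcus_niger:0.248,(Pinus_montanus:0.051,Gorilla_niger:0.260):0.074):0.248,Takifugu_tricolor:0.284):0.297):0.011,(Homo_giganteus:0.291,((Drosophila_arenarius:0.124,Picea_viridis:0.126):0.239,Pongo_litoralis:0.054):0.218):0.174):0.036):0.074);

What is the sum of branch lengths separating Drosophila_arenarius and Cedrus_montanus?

The path runs Drosophila_arenarius → … → MRCA → … → Cedrus_montanus; the MRCA is the node subtending ((Corylus_tricolor,((Cedrus_montanus,Streptococcus_niger,(Pinus_montanus,Gorilla_niger)),Takifugu_tricolor)),(Homo_giganteus,((Drosophila_arenarius,Picea_viridis),Pongo_litoralis))).
Branch lengths along that path: 0.124 + 0.239 + 0.218 + 0.174 + 0.011 + 0.297 + 0.248 + 0.280 = 1.591.

1.591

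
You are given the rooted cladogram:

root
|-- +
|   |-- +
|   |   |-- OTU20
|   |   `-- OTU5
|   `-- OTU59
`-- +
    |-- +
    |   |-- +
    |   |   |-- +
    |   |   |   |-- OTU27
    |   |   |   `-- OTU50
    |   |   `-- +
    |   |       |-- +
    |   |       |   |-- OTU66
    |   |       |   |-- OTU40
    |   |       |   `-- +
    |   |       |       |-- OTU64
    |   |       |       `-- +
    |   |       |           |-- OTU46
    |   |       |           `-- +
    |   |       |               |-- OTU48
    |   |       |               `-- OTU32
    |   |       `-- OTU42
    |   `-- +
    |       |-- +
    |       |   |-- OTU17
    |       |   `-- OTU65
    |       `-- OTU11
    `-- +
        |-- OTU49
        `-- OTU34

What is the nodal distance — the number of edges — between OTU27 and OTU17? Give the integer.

The MRCA of OTU27 and OTU17 is the node subtending (((OTU27,OTU50),((OTU66,OTU40,(OTU64,(OTU46,(OTU48,OTU32)))),OTU42)),((OTU17,OTU65),OTU11)).
From OTU27 up to that node: 3 branches. From OTU17 up to the same node: 3 branches. Total: 3 + 3 = 6.

6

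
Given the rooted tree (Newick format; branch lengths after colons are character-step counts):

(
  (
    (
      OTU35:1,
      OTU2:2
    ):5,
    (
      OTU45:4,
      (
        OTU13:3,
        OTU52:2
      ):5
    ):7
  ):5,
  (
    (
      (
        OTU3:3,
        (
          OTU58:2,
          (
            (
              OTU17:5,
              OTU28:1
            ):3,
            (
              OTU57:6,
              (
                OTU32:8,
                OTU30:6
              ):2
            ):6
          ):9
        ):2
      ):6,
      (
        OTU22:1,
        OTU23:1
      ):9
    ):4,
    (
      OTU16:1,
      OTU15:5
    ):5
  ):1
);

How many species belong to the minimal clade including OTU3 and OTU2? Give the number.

The MRCA of OTU3 and OTU2 is the root, so the clade is the entire tree.
That clade contains 16 terminal taxa: OTU13, OTU15, OTU16, OTU17, OTU2, OTU22, OTU23, OTU28, OTU3, OTU30, OTU32, OTU35, OTU45, OTU52, OTU57, OTU58.

16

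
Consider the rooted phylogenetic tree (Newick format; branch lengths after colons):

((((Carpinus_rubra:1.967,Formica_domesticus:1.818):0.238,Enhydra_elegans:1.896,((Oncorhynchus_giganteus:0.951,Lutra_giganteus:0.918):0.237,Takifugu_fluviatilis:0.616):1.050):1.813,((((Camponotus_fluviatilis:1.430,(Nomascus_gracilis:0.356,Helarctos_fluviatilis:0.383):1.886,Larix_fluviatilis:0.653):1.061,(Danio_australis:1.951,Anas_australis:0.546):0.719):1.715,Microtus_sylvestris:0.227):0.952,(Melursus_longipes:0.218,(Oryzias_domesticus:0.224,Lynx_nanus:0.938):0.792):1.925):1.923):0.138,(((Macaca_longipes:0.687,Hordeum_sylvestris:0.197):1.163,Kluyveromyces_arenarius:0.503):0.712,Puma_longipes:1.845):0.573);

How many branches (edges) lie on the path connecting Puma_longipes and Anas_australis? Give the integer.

8

The MRCA of Puma_longipes and Anas_australis is the root of the tree.
From Puma_longipes up to that node: 2 branches. From Anas_australis up to the same node: 6 branches. Total: 2 + 6 = 8.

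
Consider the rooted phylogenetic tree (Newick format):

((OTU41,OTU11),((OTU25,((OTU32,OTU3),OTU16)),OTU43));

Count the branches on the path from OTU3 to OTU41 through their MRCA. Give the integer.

The MRCA of OTU3 and OTU41 is the root of the tree.
From OTU3 up to that node: 5 branches. From OTU41 up to the same node: 2 branches. Total: 5 + 2 = 7.

7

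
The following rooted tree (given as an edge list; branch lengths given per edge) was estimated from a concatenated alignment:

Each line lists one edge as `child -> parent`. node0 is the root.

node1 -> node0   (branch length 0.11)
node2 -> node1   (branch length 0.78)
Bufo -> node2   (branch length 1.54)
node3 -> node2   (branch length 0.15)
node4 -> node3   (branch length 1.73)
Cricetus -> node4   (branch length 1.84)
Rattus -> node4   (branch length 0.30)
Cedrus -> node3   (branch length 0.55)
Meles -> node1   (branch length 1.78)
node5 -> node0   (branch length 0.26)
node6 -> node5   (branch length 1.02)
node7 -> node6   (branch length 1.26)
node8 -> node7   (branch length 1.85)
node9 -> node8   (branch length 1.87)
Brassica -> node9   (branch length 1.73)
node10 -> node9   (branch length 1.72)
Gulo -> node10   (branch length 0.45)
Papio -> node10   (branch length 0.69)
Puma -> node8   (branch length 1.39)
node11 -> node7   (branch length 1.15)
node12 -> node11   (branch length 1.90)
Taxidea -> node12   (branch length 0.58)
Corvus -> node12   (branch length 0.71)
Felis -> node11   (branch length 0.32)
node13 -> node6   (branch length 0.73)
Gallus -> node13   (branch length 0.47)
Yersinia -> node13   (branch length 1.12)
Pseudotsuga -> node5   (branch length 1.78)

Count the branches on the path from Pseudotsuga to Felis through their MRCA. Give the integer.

5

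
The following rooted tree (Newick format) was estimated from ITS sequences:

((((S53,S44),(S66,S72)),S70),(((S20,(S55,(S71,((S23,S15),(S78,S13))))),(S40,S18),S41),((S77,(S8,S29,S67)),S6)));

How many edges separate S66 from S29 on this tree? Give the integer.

9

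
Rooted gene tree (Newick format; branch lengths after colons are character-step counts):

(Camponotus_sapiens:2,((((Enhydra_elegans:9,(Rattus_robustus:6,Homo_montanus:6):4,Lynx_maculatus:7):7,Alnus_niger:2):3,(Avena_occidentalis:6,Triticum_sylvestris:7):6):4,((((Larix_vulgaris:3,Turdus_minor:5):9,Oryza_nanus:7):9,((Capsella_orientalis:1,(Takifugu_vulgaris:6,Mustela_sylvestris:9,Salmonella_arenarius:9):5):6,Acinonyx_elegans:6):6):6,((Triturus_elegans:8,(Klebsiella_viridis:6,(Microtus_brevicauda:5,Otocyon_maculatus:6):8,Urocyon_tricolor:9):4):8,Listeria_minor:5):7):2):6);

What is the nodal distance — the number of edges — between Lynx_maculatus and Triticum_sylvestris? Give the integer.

5

The MRCA of Lynx_maculatus and Triticum_sylvestris is the node subtending (((Enhydra_elegans,(Rattus_robustus,Homo_montanus),Lynx_maculatus),Alnus_niger),(Avena_occidentalis,Triticum_sylvestris)).
From Lynx_maculatus up to that node: 3 branches. From Triticum_sylvestris up to the same node: 2 branches. Total: 3 + 2 = 5.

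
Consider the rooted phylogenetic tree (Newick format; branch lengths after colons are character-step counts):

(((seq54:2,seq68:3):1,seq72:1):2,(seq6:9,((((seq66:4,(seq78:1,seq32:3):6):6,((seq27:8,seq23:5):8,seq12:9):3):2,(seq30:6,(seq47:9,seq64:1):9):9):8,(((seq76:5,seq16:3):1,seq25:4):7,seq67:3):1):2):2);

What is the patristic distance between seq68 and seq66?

30

The path runs seq68 → … → MRCA → … → seq66; the MRCA is the root of the tree.
Branch lengths along that path: 3 + 1 + 2 + 2 + 2 + 8 + 2 + 6 + 4 = 30.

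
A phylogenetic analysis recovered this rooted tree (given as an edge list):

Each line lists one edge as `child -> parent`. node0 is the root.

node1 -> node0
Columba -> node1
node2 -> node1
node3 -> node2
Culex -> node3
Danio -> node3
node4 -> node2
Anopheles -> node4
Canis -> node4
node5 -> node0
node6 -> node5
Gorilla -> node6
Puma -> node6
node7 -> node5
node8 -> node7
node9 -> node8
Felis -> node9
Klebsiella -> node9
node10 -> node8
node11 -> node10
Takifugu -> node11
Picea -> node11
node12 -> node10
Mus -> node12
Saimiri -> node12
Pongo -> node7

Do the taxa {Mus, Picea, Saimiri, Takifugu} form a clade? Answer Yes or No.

Yes

The most recent common ancestor of these taxa subtends ((Takifugu,Picea),(Mus,Saimiri)).
That clade has exactly 4 tips — every listed taxon and nothing else — so the group is monophyletic.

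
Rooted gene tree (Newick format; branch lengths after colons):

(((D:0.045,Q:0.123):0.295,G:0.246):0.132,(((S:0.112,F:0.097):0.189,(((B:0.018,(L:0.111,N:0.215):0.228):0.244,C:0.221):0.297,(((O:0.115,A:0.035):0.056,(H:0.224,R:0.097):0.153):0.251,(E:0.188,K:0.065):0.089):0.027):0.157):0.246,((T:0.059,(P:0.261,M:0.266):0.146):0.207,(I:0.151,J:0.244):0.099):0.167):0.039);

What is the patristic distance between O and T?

The path runs O → … → MRCA → … → T; the MRCA is the node subtending (((S,F),(((B,(L,N)),C),(((O,A),(H,R)),(E,K)))),((T,(P,M)),(I,J))).
Branch lengths along that path: 0.115 + 0.056 + 0.251 + 0.027 + 0.157 + 0.246 + 0.167 + 0.207 + 0.059 = 1.285.

1.285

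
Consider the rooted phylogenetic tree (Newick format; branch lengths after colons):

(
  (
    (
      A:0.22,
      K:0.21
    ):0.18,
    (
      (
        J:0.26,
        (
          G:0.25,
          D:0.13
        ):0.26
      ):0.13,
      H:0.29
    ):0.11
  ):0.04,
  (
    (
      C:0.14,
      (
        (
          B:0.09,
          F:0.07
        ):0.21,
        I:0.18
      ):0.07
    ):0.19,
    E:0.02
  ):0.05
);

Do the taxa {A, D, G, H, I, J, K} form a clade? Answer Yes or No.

No

The MRCA of the listed taxa is the root, so the smallest clade containing them is the whole tree.
That clade also contains B, C, E, F, which are not in the proposed group, so the group is not monophyletic.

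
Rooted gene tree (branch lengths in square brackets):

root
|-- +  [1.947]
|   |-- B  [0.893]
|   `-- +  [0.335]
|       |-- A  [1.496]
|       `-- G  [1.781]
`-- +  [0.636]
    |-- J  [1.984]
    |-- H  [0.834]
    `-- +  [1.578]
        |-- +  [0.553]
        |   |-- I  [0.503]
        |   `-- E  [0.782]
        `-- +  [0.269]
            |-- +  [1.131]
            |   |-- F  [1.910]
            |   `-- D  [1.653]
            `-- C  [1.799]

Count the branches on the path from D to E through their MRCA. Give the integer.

The MRCA of D and E is the node subtending ((I,E),((F,D),C)).
From D up to that node: 3 branches. From E up to the same node: 2 branches. Total: 3 + 2 = 5.

5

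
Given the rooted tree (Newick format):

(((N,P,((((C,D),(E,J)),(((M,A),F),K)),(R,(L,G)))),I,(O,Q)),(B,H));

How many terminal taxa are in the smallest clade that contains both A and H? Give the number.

18

The MRCA of A and H is the root, so the clade is the entire tree.
That clade contains 18 terminal taxa: A, B, C, D, E, F, G, H, I, J, K, L, M, N, O, P, Q, R.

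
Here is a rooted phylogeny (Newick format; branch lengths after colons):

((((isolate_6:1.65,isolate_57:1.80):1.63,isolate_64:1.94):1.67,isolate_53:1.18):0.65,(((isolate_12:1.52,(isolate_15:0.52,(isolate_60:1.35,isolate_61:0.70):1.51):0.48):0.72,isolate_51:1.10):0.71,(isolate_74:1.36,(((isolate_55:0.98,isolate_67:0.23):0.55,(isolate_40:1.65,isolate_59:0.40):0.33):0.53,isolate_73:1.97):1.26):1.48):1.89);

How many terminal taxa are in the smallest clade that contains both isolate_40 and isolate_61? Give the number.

11

The MRCA of isolate_40 and isolate_61 is the node subtending (((isolate_12,(isolate_15,(isolate_60,isolate_61))),isolate_51),(isolate_74,(((isolate_55,isolate_67),(isolate_40,isolate_59)),isolate_73))).
That clade contains 11 terminal taxa: isolate_12, isolate_15, isolate_40, isolate_51, isolate_55, isolate_59, isolate_60, isolate_61, isolate_67, isolate_73, isolate_74.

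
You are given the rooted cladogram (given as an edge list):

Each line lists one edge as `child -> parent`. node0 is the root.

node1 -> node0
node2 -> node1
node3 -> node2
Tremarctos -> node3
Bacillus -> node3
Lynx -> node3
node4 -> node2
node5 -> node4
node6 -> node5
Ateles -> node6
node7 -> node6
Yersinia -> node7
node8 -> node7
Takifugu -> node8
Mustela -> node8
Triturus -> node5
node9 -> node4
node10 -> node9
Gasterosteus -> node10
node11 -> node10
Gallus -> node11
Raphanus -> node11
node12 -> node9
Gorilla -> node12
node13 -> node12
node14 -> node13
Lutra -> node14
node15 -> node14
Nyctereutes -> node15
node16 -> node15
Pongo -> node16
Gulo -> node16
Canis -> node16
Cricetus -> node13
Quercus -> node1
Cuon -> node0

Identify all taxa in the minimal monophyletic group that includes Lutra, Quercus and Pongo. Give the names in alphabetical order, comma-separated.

Tracing Lutra: it sits inside (Lutra,(Nyctereutes,(Pongo,Gulo,Canis))).
Tracing Quercus: it sits inside (((Tremarctos,Bacillus,Lynx),(((Ateles,(Yersinia,(Takifugu,Mustela))),Triturus),((Gasterosteus,(Gallus,Raphanus)),(Gorilla,((Lutra,(Nyctereutes,(Pongo,Gulo,Canis))),Cricetus))))),Quercus).
Tracing Pongo: it sits inside (Pongo,Gulo,Canis).
The smallest clade enclosing all 3 is (((Tremarctos,Bacillus,Lynx),(((Ateles,(Yersinia,(Takifugu,Mustela))),Triturus),((Gasterosteus,(Gallus,Raphanus)),(Gorilla,((Lutra,(Nyctereutes,(Pongo,Gulo,Canis))),Cricetus))))),Quercus); the answer is its 19 terminal taxa in alphabetical order.

Ateles, Bacillus, Canis, Cricetus, Gallus, Gasterosteus, Gorilla, Gulo, Lutra, Lynx, Mustela, Nyctereutes, Pongo, Quercus, Raphanus, Takifugu, Tremarctos, Triturus, Yersinia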